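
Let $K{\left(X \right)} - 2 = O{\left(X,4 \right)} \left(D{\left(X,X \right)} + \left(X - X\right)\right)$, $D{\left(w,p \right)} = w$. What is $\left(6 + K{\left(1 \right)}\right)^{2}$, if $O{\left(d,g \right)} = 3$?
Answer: $121$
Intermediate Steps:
$K{\left(X \right)} = 2 + 3 X$ ($K{\left(X \right)} = 2 + 3 \left(X + \left(X - X\right)\right) = 2 + 3 \left(X + 0\right) = 2 + 3 X$)
$\left(6 + K{\left(1 \right)}\right)^{2} = \left(6 + \left(2 + 3 \cdot 1\right)\right)^{2} = \left(6 + \left(2 + 3\right)\right)^{2} = \left(6 + 5\right)^{2} = 11^{2} = 121$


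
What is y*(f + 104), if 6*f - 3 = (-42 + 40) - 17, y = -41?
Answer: -12464/3 ≈ -4154.7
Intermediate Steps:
f = -8/3 (f = 1/2 + ((-42 + 40) - 17)/6 = 1/2 + (-2 - 17)/6 = 1/2 + (1/6)*(-19) = 1/2 - 19/6 = -8/3 ≈ -2.6667)
y*(f + 104) = -41*(-8/3 + 104) = -41*304/3 = -12464/3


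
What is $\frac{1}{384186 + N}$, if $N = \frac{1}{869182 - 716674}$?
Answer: $\frac{152508}{58591438489} \approx 2.6029 \cdot 10^{-6}$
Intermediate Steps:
$N = \frac{1}{152508} \approx 6.557 \cdot 10^{-6}$
$\frac{1}{384186 + N} = \frac{1}{384186 + \frac{1}{152508}} = \frac{1}{\frac{58591438489}{152508}} = \frac{152508}{58591438489}$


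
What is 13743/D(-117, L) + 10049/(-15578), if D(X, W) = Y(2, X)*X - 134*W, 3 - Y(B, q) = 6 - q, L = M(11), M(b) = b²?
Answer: -58983745/8466643 ≈ -6.9666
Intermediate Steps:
L = 121 (L = 11² = 121)
Y(B, q) = -3 + q (Y(B, q) = 3 - (6 - q) = 3 + (-6 + q) = -3 + q)
D(X, W) = -134*W + X*(-3 + X) (D(X, W) = (-3 + X)*X - 134*W = X*(-3 + X) - 134*W = -134*W + X*(-3 + X))
13743/D(-117, L) + 10049/(-15578) = 13743/(-134*121 - 117*(-3 - 117)) + 10049/(-15578) = 13743/(-16214 - 117*(-120)) + 10049*(-1/15578) = 13743/(-16214 + 14040) - 10049/15578 = 13743/(-2174) - 10049/15578 = 13743*(-1/2174) - 10049/15578 = -13743/2174 - 10049/15578 = -58983745/8466643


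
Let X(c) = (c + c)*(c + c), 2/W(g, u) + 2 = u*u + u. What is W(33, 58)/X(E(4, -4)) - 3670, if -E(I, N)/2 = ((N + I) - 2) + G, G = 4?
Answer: -401644799/109440 ≈ -3670.0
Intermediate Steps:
W(g, u) = 2/(-2 + u + u²) (W(g, u) = 2/(-2 + (u*u + u)) = 2/(-2 + (u² + u)) = 2/(-2 + (u + u²)) = 2/(-2 + u + u²))
E(I, N) = -4 - 2*I - 2*N (E(I, N) = -2*(((N + I) - 2) + 4) = -2*(((I + N) - 2) + 4) = -2*((-2 + I + N) + 4) = -2*(2 + I + N) = -4 - 2*I - 2*N)
X(c) = 4*c² (X(c) = (2*c)*(2*c) = 4*c²)
W(33, 58)/X(E(4, -4)) - 3670 = (2/(-2 + 58 + 58²))/((4*(-4 - 2*4 - 2*(-4))²)) - 3670 = (2/(-2 + 58 + 3364))/((4*(-4 - 8 + 8)²)) - 3670 = (2/3420)/((4*(-4)²)) - 3670 = (2*(1/3420))/((4*16)) - 3670 = (1/1710)/64 - 3670 = (1/1710)*(1/64) - 3670 = 1/109440 - 3670 = -401644799/109440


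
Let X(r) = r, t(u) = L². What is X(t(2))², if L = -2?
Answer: 16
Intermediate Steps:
t(u) = 4 (t(u) = (-2)² = 4)
X(t(2))² = 4² = 16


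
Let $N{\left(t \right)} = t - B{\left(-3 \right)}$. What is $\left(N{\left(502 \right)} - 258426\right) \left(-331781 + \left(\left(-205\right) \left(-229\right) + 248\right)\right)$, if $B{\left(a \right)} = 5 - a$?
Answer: $73404352016$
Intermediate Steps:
$N{\left(t \right)} = -8 + t$ ($N{\left(t \right)} = t - \left(5 - -3\right) = t - \left(5 + 3\right) = t - 8 = -8 + t$)
$\left(N{\left(502 \right)} - 258426\right) \left(-331781 + \left(\left(-205\right) \left(-229\right) + 248\right)\right) = \left(\left(-8 + 502\right) - 258426\right) \left(-331781 + \left(\left(-205\right) \left(-229\right) + 248\right)\right) = \left(494 - 258426\right) \left(-331781 + \left(46945 + 248\right)\right) = - 257932 \left(-331781 + 47193\right) = \left(-257932\right) \left(-284588\right) = 73404352016$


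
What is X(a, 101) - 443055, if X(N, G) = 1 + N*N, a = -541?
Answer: -150373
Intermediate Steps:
X(N, G) = 1 + N**2
X(a, 101) - 443055 = (1 + (-541)**2) - 443055 = (1 + 292681) - 443055 = 292682 - 443055 = -150373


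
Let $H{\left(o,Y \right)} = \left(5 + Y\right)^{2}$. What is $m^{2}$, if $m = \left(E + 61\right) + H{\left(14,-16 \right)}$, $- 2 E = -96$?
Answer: $52900$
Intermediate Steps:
$E = 48$ ($E = \left(- \frac{1}{2}\right) \left(-96\right) = 48$)
$m = 230$ ($m = \left(48 + 61\right) + \left(5 - 16\right)^{2} = 109 + \left(-11\right)^{2} = 109 + 121 = 230$)
$m^{2} = 230^{2} = 52900$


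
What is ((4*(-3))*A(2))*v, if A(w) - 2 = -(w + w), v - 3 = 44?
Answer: 1128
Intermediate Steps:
v = 47 (v = 3 + 44 = 47)
A(w) = 2 - 2*w (A(w) = 2 - (w + w) = 2 - 2*w)
((4*(-3))*A(2))*v = ((4*(-3))*(2 - 2*2))*47 = -12*(2 - 4)*47 = -12*(-2)*47 = 24*47 = 1128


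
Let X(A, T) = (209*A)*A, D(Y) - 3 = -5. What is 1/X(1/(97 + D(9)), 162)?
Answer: 475/11 ≈ 43.182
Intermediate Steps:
D(Y) = -2 (D(Y) = 3 - 5 = -2)
X(A, T) = 209*A²
1/X(1/(97 + D(9)), 162) = 1/(209*(1/(97 - 2))²) = 1/(209*(1/95)²) = 1/(209*(1/9025)) = 1/(11/475) = 475/11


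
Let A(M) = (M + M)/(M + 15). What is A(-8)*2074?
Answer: -33184/7 ≈ -4740.6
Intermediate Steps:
A(M) = 2*M/(15 + M) (A(M) = (2*M)/(15 + M) = 2*M/(15 + M))
A(-8)*2074 = (2*(-8)/(15 - 8))*2074 = (2*(-8)/7)*2074 = (2*(-8)*(1/7))*2074 = -16/7*2074 = -33184/7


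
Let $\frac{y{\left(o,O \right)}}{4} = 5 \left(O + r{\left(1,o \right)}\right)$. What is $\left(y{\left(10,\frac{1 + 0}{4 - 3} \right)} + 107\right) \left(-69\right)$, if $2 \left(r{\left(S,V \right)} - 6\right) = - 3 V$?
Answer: $3657$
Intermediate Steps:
$r{\left(S,V \right)} = 6 - \frac{3 V}{2}$ ($r{\left(S,V \right)} = 6 + \frac{\left(-3\right) V}{2} = 6 - \frac{3 V}{2}$)
$y{\left(o,O \right)} = 120 - 30 o + 20 O$ ($y{\left(o,O \right)} = 4 \cdot 5 \left(O - \left(-6 + \frac{3 o}{2}\right)\right) = 4 \cdot 5 \left(6 + O - \frac{3 o}{2}\right) = 4 \left(30 + 5 O - \frac{15 o}{2}\right) = 120 - 30 o + 20 O$)
$\left(y{\left(10,\frac{1 + 0}{4 - 3} \right)} + 107\right) \left(-69\right) = \left(\left(120 - 300 + 20 \frac{1 + 0}{4 - 3}\right) + 107\right) \left(-69\right) = \left(\left(120 - 300 + 20 \cdot 1 \cdot 1^{-1}\right) + 107\right) \left(-69\right) = \left(\left(120 - 300 + 20 \cdot 1 \cdot 1\right) + 107\right) \left(-69\right) = \left(\left(120 - 300 + 20 \cdot 1\right) + 107\right) \left(-69\right) = \left(\left(120 - 300 + 20\right) + 107\right) \left(-69\right) = \left(-160 + 107\right) \left(-69\right) = \left(-53\right) \left(-69\right) = 3657$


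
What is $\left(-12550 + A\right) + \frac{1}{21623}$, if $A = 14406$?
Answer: $\frac{40132289}{21623} \approx 1856.0$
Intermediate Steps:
$\left(-12550 + A\right) + \frac{1}{21623} = \left(-12550 + 14406\right) + \frac{1}{21623} = 1856 + \frac{1}{21623} = \frac{40132289}{21623}$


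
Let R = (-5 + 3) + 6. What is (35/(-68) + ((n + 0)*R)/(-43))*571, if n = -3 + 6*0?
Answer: -393419/2924 ≈ -134.55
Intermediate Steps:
R = 4 (R = -2 + 6 = 4)
n = -3 (n = -3 + 0 = -3)
(35/(-68) + ((n + 0)*R)/(-43))*571 = (35/(-68) + ((-3 + 0)*4)/(-43))*571 = (35*(-1/68) - 3*4*(-1/43))*571 = (-35/68 - 12*(-1/43))*571 = (-35/68 + 12/43)*571 = -689/2924*571 = -393419/2924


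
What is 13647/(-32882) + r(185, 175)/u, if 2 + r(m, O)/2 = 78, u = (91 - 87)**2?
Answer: 149366/16441 ≈ 9.0850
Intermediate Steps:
u = 16 (u = 4**2 = 16)
r(m, O) = 152 (r(m, O) = -4 + 2*78 = -4 + 156 = 152)
13647/(-32882) + r(185, 175)/u = 13647/(-32882) + 152/16 = 13647*(-1/32882) + 152*(1/16) = -13647/32882 + 19/2 = 149366/16441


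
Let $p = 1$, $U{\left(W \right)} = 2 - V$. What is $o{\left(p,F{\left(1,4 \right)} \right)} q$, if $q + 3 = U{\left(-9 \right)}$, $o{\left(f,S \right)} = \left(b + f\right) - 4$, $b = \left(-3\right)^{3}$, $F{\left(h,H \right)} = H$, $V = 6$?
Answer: $210$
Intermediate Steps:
$U{\left(W \right)} = -4$ ($U{\left(W \right)} = 2 - 6 = -4$)
$b = -27$
$o{\left(f,S \right)} = -31 + f$ ($o{\left(f,S \right)} = \left(-27 + f\right) - 4 = -31 + f$)
$q = -7$ ($q = -3 - 4 = -7$)
$o{\left(p,F{\left(1,4 \right)} \right)} q = \left(-31 + 1\right) \left(-7\right) = \left(-30\right) \left(-7\right) = 210$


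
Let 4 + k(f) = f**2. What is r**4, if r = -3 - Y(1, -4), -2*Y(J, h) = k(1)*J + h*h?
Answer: 2401/16 ≈ 150.06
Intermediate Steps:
k(f) = -4 + f**2
Y(J, h) = -h**2/2 + 3*J/2 (Y(J, h) = -((-4 + 1**2)*J + h*h)/2 = -((-4 + 1)*J + h**2)/2 = -(-3*J + h**2)/2 = -(h**2 - 3*J)/2 = -h**2/2 + 3*J/2)
r = 7/2 (r = -3 - (-1/2*(-4)**2 + (3/2)*1) = -3 - (-1/2*16 + 3/2) = -3 - (-8 + 3/2) = -3 - 1*(-13/2) = -3 + 13/2 = 7/2 ≈ 3.5000)
r**4 = (7/2)**4 = 2401/16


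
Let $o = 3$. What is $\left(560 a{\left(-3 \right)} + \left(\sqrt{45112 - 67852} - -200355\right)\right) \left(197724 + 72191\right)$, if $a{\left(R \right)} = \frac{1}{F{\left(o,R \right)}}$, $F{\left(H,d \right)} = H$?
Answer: $\frac{162387611875}{3} + 539830 i \sqrt{5685} \approx 5.4129 \cdot 10^{10} + 4.0703 \cdot 10^{7} i$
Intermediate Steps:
$a{\left(R \right)} = \frac{1}{3}$
$\left(560 a{\left(-3 \right)} + \left(\sqrt{45112 - 67852} - -200355\right)\right) \left(197724 + 72191\right) = \left(560 \cdot \frac{1}{3} + \left(\sqrt{45112 - 67852} - -200355\right)\right) \left(197724 + 72191\right) = \left(\frac{560}{3} + \left(\sqrt{-22740} + 200355\right)\right) 269915 = \left(\frac{560}{3} + \left(2 i \sqrt{5685} + 200355\right)\right) 269915 = \left(\frac{560}{3} + \left(200355 + 2 i \sqrt{5685}\right)\right) 269915 = \left(\frac{601625}{3} + 2 i \sqrt{5685}\right) 269915 = \frac{162387611875}{3} + 539830 i \sqrt{5685}$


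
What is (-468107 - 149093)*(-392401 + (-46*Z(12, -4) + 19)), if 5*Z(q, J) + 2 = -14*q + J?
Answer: 241190156640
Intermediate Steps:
Z(q, J) = -⅖ - 14*q/5 + J/5 (Z(q, J) = -⅖ + (-14*q + J)/5 = -⅖ + (J - 14*q)/5 = -⅖ + (-14*q/5 + J/5) = -⅖ - 14*q/5 + J/5)
(-468107 - 149093)*(-392401 + (-46*Z(12, -4) + 19)) = (-468107 - 149093)*(-392401 + (-46*(-⅖ - 14/5*12 + (⅕)*(-4)) + 19)) = -617200*(-392401 + (-46*(-⅖ - 168/5 - ⅘) + 19)) = -617200*(-392401 + (-46*(-174/5) + 19)) = -617200*(-392401 + (8004/5 + 19)) = -617200*(-392401 + 8099/5) = -617200*(-1953906/5) = 241190156640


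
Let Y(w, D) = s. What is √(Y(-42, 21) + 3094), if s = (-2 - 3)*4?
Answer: √3074 ≈ 55.444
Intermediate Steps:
s = -20 (s = -5*4 = -20)
Y(w, D) = -20
√(Y(-42, 21) + 3094) = √(-20 + 3094) = √3074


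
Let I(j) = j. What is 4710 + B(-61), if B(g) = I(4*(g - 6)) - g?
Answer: 4503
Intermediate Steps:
B(g) = -24 + 3*g (B(g) = 4*(g - 6) - g = 4*(-6 + g) - g = (-24 + 4*g) - g = -24 + 3*g)
4710 + B(-61) = 4710 + (-24 + 3*(-61)) = 4710 + (-24 - 183) = 4710 - 207 = 4503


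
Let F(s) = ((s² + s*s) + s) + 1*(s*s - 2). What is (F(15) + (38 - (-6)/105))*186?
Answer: 4726632/35 ≈ 1.3505e+5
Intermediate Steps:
F(s) = -2 + s + 3*s² (F(s) = ((s² + s²) + s) + 1*(s² - 2) = (2*s² + s) + 1*(-2 + s²) = (s + 2*s²) + (-2 + s²) = -2 + s + 3*s²)
(F(15) + (38 - (-6)/105))*186 = ((-2 + 15 + 3*15²) + (38 - (-6)/105))*186 = ((-2 + 15 + 3*225) + (38 - (-6)/105))*186 = ((-2 + 15 + 675) + (38 - 1*(-2/35)))*186 = (688 + (38 + 2/35))*186 = (688 + 1332/35)*186 = (25412/35)*186 = 4726632/35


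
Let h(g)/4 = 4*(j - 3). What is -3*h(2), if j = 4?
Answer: -48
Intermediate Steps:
h(g) = 16 (h(g) = 4*(4*(4 - 3)) = 4*(4*1) = 4*4 = 16)
-3*h(2) = -3*16 = -48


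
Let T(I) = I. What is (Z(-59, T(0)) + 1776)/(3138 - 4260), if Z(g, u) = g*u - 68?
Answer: -854/561 ≈ -1.5223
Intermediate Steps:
Z(g, u) = -68 + g*u
(Z(-59, T(0)) + 1776)/(3138 - 4260) = ((-68 - 59*0) + 1776)/(3138 - 4260) = ((-68 + 0) + 1776)/(-1122) = (-68 + 1776)*(-1/1122) = 1708*(-1/1122) = -854/561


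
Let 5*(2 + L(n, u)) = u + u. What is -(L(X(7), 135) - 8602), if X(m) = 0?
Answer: 8550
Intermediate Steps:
L(n, u) = -2 + 2*u/5 (L(n, u) = -2 + (u + u)/5 = -2 + (2*u)/5 = -2 + 2*u/5)
-(L(X(7), 135) - 8602) = -((-2 + (⅖)*135) - 8602) = -((-2 + 54) - 8602) = -(52 - 8602) = -1*(-8550) = 8550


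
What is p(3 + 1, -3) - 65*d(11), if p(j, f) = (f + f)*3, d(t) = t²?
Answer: -7883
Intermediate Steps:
p(j, f) = 6*f (p(j, f) = (2*f)*3 = 6*f)
p(3 + 1, -3) - 65*d(11) = 6*(-3) - 65*11² = -18 - 65*121 = -18 - 7865 = -7883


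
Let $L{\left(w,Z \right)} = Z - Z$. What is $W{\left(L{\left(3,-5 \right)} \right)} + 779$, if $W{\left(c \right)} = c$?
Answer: $779$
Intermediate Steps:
$L{\left(w,Z \right)} = 0$
$W{\left(L{\left(3,-5 \right)} \right)} + 779 = 0 + 779 = 779$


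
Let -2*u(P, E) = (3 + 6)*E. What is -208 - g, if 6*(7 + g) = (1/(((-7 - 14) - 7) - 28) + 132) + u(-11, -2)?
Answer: -75431/336 ≈ -224.50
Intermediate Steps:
u(P, E) = -9*E/2 (u(P, E) = -(3 + 6)*E/2 = -9*E/2)
g = 5543/336 (g = -7 + ((1/(((-7 - 14) - 7) - 28) + 132) - 9/2*(-2))/6 = -7 + ((1/((-21 - 7) - 28) + 132) + 9)/6 = -7 + ((1/(-28 - 28) + 132) + 9)/6 = -7 + ((1/(-56) + 132) + 9)/6 = -7 + ((-1/56 + 132) + 9)/6 = -7 + (7391/56 + 9)/6 = -7 + (⅙)*(7895/56) = -7 + 7895/336 = 5543/336 ≈ 16.497)
-208 - g = -208 - 1*5543/336 = -208 - 5543/336 = -75431/336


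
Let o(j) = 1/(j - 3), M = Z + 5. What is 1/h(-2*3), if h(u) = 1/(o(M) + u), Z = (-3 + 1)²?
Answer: -35/6 ≈ -5.8333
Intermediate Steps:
Z = 4 (Z = (-2)² = 4)
M = 9 (M = 4 + 5 = 9)
o(j) = 1/(-3 + j)
h(u) = 1/(⅙ + u) (h(u) = 1/(1/(-3 + 9) + u) = 1/(1/6 + u) = 1/(⅙ + u))
1/h(-2*3) = 1/(6/(1 + 6*(-2*3))) = 1/(6/(1 + 6*(-6))) = 1/(6/(1 - 36)) = 1/(6/(-35)) = 1/(6*(-1/35)) = 1/(-6/35) = -35/6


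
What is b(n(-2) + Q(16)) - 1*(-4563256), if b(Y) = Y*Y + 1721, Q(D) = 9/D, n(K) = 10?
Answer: 1168662673/256 ≈ 4.5651e+6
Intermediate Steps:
b(Y) = 1721 + Y² (b(Y) = Y² + 1721 = 1721 + Y²)
b(n(-2) + Q(16)) - 1*(-4563256) = (1721 + (10 + 9/16)²) - 1*(-4563256) = (1721 + (10 + 9*(1/16))²) + 4563256 = (1721 + (10 + 9/16)²) + 4563256 = (1721 + (169/16)²) + 4563256 = (1721 + 28561/256) + 4563256 = 469137/256 + 4563256 = 1168662673/256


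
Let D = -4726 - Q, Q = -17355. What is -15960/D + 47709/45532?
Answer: -124173759/575023628 ≈ -0.21595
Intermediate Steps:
D = 12629 (D = -4726 - 1*(-17355) = -4726 + 17355 = 12629)
-15960/D + 47709/45532 = -15960/12629 + 47709/45532 = -124173759/575023628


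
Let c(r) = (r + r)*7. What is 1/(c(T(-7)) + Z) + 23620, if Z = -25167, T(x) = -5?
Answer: 596097939/25237 ≈ 23620.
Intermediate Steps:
c(r) = 14*r (c(r) = (2*r)*7 = 14*r)
1/(c(T(-7)) + Z) + 23620 = 1/(14*(-5) - 25167) + 23620 = 1/(-70 - 25167) + 23620 = 1/(-25237) + 23620 = -1/25237 + 23620 = 596097939/25237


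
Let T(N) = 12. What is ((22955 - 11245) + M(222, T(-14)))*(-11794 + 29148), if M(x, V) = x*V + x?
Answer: 253298984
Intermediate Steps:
M(x, V) = x + V*x (M(x, V) = V*x + x = x + V*x)
((22955 - 11245) + M(222, T(-14)))*(-11794 + 29148) = ((22955 - 11245) + 222*(1 + 12))*(-11794 + 29148) = (11710 + 222*13)*17354 = (11710 + 2886)*17354 = 14596*17354 = 253298984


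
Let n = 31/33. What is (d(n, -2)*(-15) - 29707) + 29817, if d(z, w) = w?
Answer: 140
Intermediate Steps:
n = 31/33 (n = 31*(1/33) = 31/33 ≈ 0.93939)
(d(n, -2)*(-15) - 29707) + 29817 = (-2*(-15) - 29707) + 29817 = (30 - 29707) + 29817 = -29677 + 29817 = 140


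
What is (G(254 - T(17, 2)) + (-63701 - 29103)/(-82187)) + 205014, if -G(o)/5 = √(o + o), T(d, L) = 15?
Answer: 16849578422/82187 - 5*√478 ≈ 2.0491e+5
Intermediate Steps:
G(o) = -5*√2*√o (G(o) = -5*√(o + o) = -5*√2*√o)
(G(254 - T(17, 2)) + (-63701 - 29103)/(-82187)) + 205014 = (-5*√2*√(254 - 1*15) + (-63701 - 29103)/(-82187)) + 205014 = (-5*√2*√(254 - 15) - 92804*(-1/82187)) + 205014 = (-5*√2*√239 + 92804/82187) + 205014 = (-5*√478 + 92804/82187) + 205014 = (92804/82187 - 5*√478) + 205014 = 16849578422/82187 - 5*√478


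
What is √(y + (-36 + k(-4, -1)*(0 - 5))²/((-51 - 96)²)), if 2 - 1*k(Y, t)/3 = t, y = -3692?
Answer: I*√8863763/49 ≈ 60.759*I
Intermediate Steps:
k(Y, t) = 6 - 3*t
√(y + (-36 + k(-4, -1)*(0 - 5))²/((-51 - 96)²)) = √(-3692 + (-36 + (6 - 3*(-1))*(0 - 5))²/((-51 - 96)²)) = √(-3692 + (-36 + (6 + 3)*(-5))²/((-147)²)) = √(-3692 + (-36 + 9*(-5))²/21609) = √(-3692 + (-36 - 45)²*(1/21609)) = √(-3692 + (-81)²*(1/21609)) = √(-3692 + 6561*(1/21609)) = √(-3692 + 729/2401) = √(-8863763/2401) = I*√8863763/49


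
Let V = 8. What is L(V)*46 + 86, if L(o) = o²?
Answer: 3030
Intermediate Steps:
L(V)*46 + 86 = 8²*46 + 86 = 64*46 + 86 = 2944 + 86 = 3030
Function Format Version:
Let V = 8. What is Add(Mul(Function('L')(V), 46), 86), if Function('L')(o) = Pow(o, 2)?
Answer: 3030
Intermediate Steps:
Add(Mul(Function('L')(V), 46), 86) = Add(Mul(Pow(8, 2), 46), 86) = Add(Mul(64, 46), 86) = Add(2944, 86) = 3030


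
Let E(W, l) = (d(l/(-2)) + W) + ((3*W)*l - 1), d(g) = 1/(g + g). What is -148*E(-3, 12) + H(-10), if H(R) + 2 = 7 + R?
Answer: 49750/3 ≈ 16583.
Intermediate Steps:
d(g) = 1/(2*g)
H(R) = 5 + R (H(R) = -2 + (7 + R) = 5 + R)
E(W, l) = -1 + W - 1/l + 3*W*l (E(W, l) = (1/(2*((l/(-2)))) + W) + ((3*W)*l - 1) = (1/(2*((l*(-½)))) + W) + (3*W*l - 1) = (1/(2*((-l/2))) + W) + (-1 + 3*W*l) = ((-2/l)/2 + W) + (-1 + 3*W*l) = (-1/l + W) + (-1 + 3*W*l) = (W - 1/l) + (-1 + 3*W*l) = -1 + W - 1/l + 3*W*l)
-148*E(-3, 12) + H(-10) = -148*(-1 - 3 - 1/12 + 3*(-3)*12) + (5 - 10) = -148*(-1 - 3 - 1*1/12 - 108) - 5 = -148*(-1 - 3 - 1/12 - 108) - 5 = -148*(-1345/12) - 5 = 49765/3 - 5 = 49750/3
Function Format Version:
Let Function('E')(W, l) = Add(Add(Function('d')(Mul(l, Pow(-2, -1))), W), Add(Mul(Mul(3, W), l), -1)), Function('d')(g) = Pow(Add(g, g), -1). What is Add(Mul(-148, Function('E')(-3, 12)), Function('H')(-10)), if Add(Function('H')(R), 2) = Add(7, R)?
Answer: Rational(49750, 3) ≈ 16583.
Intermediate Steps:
Function('d')(g) = Mul(Rational(1, 2), Pow(g, -1)) (Function('d')(g) = Pow(Mul(2, g), -1) = Mul(Rational(1, 2), Pow(g, -1)))
Function('H')(R) = Add(5, R) (Function('H')(R) = Add(-2, Add(7, R)) = Add(5, R))
Function('E')(W, l) = Add(-1, W, Mul(-1, Pow(l, -1)), Mul(3, W, l)) (Function('E')(W, l) = Add(Add(Mul(Rational(1, 2), Pow(Mul(l, Pow(-2, -1)), -1)), W), Add(Mul(Mul(3, W), l), -1)) = Add(Add(Mul(Rational(1, 2), Pow(Mul(l, Rational(-1, 2)), -1)), W), Add(Mul(3, W, l), -1)) = Add(Add(Mul(Rational(1, 2), Pow(Mul(Rational(-1, 2), l), -1)), W), Add(-1, Mul(3, W, l))) = Add(Add(Mul(Rational(1, 2), Mul(-2, Pow(l, -1))), W), Add(-1, Mul(3, W, l))) = Add(Add(Mul(-1, Pow(l, -1)), W), Add(-1, Mul(3, W, l))) = Add(Add(W, Mul(-1, Pow(l, -1))), Add(-1, Mul(3, W, l))) = Add(-1, W, Mul(-1, Pow(l, -1)), Mul(3, W, l)))
Add(Mul(-148, Function('E')(-3, 12)), Function('H')(-10)) = Add(Mul(-148, Add(-1, -3, Mul(-1, Pow(12, -1)), Mul(3, -3, 12))), Add(5, -10)) = Add(Mul(-148, Add(-1, -3, Mul(-1, Rational(1, 12)), -108)), -5) = Add(Mul(-148, Add(-1, -3, Rational(-1, 12), -108)), -5) = Add(Mul(-148, Rational(-1345, 12)), -5) = Add(Rational(49765, 3), -5) = Rational(49750, 3)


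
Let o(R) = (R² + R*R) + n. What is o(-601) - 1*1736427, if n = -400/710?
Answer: -71995815/71 ≈ -1.0140e+6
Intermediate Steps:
n = -40/71 (n = -400*1/710 = -40/71 ≈ -0.56338)
o(R) = -40/71 + 2*R² (o(R) = (R² + R*R) - 40/71 = (R² + R²) - 40/71 = 2*R² - 40/71 = -40/71 + 2*R²)
o(-601) - 1*1736427 = (-40/71 + 2*(-601)²) - 1*1736427 = (-40/71 + 2*361201) - 1736427 = (-40/71 + 722402) - 1736427 = 51290502/71 - 1736427 = -71995815/71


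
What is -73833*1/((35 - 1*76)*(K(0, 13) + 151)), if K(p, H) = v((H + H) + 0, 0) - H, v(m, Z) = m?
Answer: 73833/6724 ≈ 10.981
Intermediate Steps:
K(p, H) = H (K(p, H) = ((H + H) + 0) - H = (2*H + 0) - H = 2*H - H = H)
-73833*1/((35 - 1*76)*(K(0, 13) + 151)) = -73833*1/((13 + 151)*(35 - 1*76)) = -73833*1/(164*(35 - 76)) = -73833/(164*(-41)) = -73833/(-6724) = -73833*(-1/6724) = 73833/6724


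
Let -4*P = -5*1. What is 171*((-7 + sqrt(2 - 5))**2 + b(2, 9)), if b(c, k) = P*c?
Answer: 16587/2 - 2394*I*sqrt(3) ≈ 8293.5 - 4146.5*I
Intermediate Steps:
P = 5/4 (P = -(-5)/4 = -1/4*(-5) = 5/4 ≈ 1.2500)
b(c, k) = 5*c/4
171*((-7 + sqrt(2 - 5))**2 + b(2, 9)) = 171*((-7 + sqrt(2 - 5))**2 + (5/4)*2) = 171*((-7 + sqrt(-3))**2 + 5/2) = 171*((-7 + I*sqrt(3))**2 + 5/2) = 171*(5/2 + (-7 + I*sqrt(3))**2) = 855/2 + 171*(-7 + I*sqrt(3))**2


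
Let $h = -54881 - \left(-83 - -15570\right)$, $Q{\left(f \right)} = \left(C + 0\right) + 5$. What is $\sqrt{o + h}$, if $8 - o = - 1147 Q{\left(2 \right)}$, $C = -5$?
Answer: $2 i \sqrt{17590} \approx 265.25 i$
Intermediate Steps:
$Q{\left(f \right)} = 0$ ($Q{\left(f \right)} = \left(-5 + 0\right) + 5 = -5 + 5 = 0$)
$o = 8$ ($o = 8 - \left(-1147\right) 0 = 8 - 0 = 8 + 0 = 8$)
$h = -70368$ ($h = -54881 - \left(-83 + 15570\right) = -54881 - 15487 = -70368$)
$\sqrt{o + h} = \sqrt{8 - 70368} = \sqrt{-70360} = 2 i \sqrt{17590}$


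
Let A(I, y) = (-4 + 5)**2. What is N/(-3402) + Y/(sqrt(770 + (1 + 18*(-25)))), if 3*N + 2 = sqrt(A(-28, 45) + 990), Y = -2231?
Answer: 1/5103 - 2231*sqrt(321)/321 - sqrt(991)/10206 ≈ -124.53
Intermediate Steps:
A(I, y) = 1 (A(I, y) = 1**2 = 1)
N = -2/3 + sqrt(991)/3 (N = -2/3 + sqrt(1 + 990)/3 = -2/3 + sqrt(991)/3 ≈ 9.8267)
N/(-3402) + Y/(sqrt(770 + (1 + 18*(-25)))) = (-2/3 + sqrt(991)/3)/(-3402) - 2231/sqrt(770 + (1 + 18*(-25))) = (-2/3 + sqrt(991)/3)*(-1/3402) - 2231/sqrt(770 + (1 - 450)) = (1/5103 - sqrt(991)/10206) - 2231/sqrt(770 - 449) = (1/5103 - sqrt(991)/10206) - 2231*sqrt(321)/321 = 1/5103 - 2231*sqrt(321)/321 - sqrt(991)/10206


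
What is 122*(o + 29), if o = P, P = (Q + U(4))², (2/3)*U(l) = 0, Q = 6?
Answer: 7930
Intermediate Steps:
U(l) = 0 (U(l) = (3/2)*0 = 0)
P = 36 (P = (6 + 0)² = 6² = 36)
o = 36
122*(o + 29) = 122*(36 + 29) = 122*65 = 7930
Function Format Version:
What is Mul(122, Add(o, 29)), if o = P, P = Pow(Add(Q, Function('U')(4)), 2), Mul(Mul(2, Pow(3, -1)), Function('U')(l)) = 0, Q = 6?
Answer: 7930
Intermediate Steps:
Function('U')(l) = 0 (Function('U')(l) = Mul(Rational(3, 2), 0) = 0)
P = 36 (P = Pow(Add(6, 0), 2) = Pow(6, 2) = 36)
o = 36
Mul(122, Add(o, 29)) = Mul(122, Add(36, 29)) = Mul(122, 65) = 7930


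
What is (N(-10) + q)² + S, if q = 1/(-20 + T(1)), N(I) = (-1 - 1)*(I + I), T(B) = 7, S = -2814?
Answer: -206205/169 ≈ -1220.1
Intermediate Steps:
N(I) = -4*I
q = -1/13 (q = 1/(-20 + 7) = 1/(-13) = -1/13 ≈ -0.076923)
(N(-10) + q)² + S = (-4*(-10) - 1/13)² - 2814 = (40 - 1/13)² - 2814 = (519/13)² - 2814 = 269361/169 - 2814 = -206205/169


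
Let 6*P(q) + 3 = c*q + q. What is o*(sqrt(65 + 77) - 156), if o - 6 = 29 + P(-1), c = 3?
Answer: -5278 + 203*sqrt(142)/6 ≈ -4874.8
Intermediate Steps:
P(q) = -1/2 + 2*q/3 (P(q) = -1/2 + (3*q + q)/6 = -1/2 + (4*q)/6 = -1/2 + 2*q/3)
o = 203/6 (o = 6 + (29 + (-1/2 + (2/3)*(-1))) = 6 + (29 + (-1/2 - 2/3)) = 6 + (29 - 7/6) = 6 + 167/6 = 203/6 ≈ 33.833)
o*(sqrt(65 + 77) - 156) = 203*(sqrt(65 + 77) - 156)/6 = 203*(sqrt(142) - 156)/6 = 203*(-156 + sqrt(142))/6 = -5278 + 203*sqrt(142)/6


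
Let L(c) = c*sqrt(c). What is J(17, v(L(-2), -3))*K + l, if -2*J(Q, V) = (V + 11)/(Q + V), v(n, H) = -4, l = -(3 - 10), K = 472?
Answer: -1561/13 ≈ -120.08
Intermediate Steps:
L(c) = c**(3/2)
l = 7 (l = -1*(-7) = 7)
J(Q, V) = -(11 + V)/(2*(Q + V)) (J(Q, V) = -(V + 11)/(2*(Q + V)) = -(11 + V)/(2*(Q + V)))
J(17, v(L(-2), -3))*K + l = ((-11 - 1*(-4))/(2*(17 - 4)))*472 + 7 = ((1/2)*(-11 + 4)/13)*472 + 7 = ((1/2)*(1/13)*(-7))*472 + 7 = -7/26*472 + 7 = -1652/13 + 7 = -1561/13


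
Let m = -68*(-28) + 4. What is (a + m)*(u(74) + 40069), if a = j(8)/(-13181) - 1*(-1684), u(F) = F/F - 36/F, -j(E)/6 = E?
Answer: 10027735775200/69671 ≈ 1.4393e+8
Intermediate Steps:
j(E) = -6*E
u(F) = 1 - 36/F
m = 1908 (m = 1904 + 4 = 1908)
a = 22196852/13181 (a = -6*8/(-13181) - 1*(-1684) = -48*(-1/13181) + 1684 = 48/13181 + 1684 = 22196852/13181 ≈ 1684.0)
(a + m)*(u(74) + 40069) = (22196852/13181 + 1908)*((-36 + 74)/74 + 40069) = 47346200*((1/74)*38 + 40069)/13181 = 47346200*(19/37 + 40069)/13181 = (47346200/13181)*(1482572/37) = 10027735775200/69671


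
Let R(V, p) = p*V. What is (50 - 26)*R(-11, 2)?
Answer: -528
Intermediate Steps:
R(V, p) = V*p
(50 - 26)*R(-11, 2) = (50 - 26)*(-11*2) = 24*(-22) = -528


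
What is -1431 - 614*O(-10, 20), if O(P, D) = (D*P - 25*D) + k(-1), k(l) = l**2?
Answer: 427755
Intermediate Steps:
O(P, D) = 1 - 25*D + D*P (O(P, D) = (D*P - 25*D) + (-1)**2 = (-25*D + D*P) + 1 = 1 - 25*D + D*P)
-1431 - 614*O(-10, 20) = -1431 - 614*(1 - 25*20 + 20*(-10)) = -1431 - 614*(1 - 500 - 200) = -1431 - 614*(-699) = -1431 + 429186 = 427755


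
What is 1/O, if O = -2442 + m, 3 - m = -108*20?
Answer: -1/279 ≈ -0.0035842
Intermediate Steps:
m = 2163 (m = 3 - (-108)*20 = 3 - 1*(-2160) = 3 + 2160 = 2163)
O = -279 (O = -2442 + 2163 = -279)
1/O = 1/(-279) = -1/279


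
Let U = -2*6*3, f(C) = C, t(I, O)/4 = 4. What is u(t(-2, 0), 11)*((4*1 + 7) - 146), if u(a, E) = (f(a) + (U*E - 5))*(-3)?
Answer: -155925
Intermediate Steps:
t(I, O) = 16 (t(I, O) = 4*4 = 16)
U = -36 (U = -12*3 = -36)
u(a, E) = 15 - 3*a + 108*E (u(a, E) = (a + (-36*E - 5))*(-3) = (a + (-5 - 36*E))*(-3) = (-5 + a - 36*E)*(-3) = 15 - 3*a + 108*E)
u(t(-2, 0), 11)*((4*1 + 7) - 146) = (15 - 3*16 + 108*11)*((4*1 + 7) - 146) = (15 - 48 + 1188)*((4 + 7) - 146) = 1155*(11 - 146) = 1155*(-135) = -155925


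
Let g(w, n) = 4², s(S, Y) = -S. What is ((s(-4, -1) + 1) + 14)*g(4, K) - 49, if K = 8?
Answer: 255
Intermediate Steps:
g(w, n) = 16
((s(-4, -1) + 1) + 14)*g(4, K) - 49 = ((-1*(-4) + 1) + 14)*16 - 49 = ((4 + 1) + 14)*16 - 49 = (5 + 14)*16 - 49 = 19*16 - 49 = 304 - 49 = 255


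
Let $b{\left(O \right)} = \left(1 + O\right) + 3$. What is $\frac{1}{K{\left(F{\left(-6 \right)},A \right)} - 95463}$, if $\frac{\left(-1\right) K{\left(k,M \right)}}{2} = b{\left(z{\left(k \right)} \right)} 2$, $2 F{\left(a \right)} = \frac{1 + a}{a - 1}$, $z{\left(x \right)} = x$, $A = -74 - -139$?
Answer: $- \frac{7}{668363} \approx -1.0473 \cdot 10^{-5}$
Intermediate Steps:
$A = 65$ ($A = -74 + 139 = 65$)
$b{\left(O \right)} = 4 + O$
$F{\left(a \right)} = \frac{1 + a}{2 \left(-1 + a\right)}$ ($F{\left(a \right)} = \frac{\left(1 + a\right) \frac{1}{a - 1}}{2} = \frac{\left(1 + a\right) \frac{1}{-1 + a}}{2} = \frac{\frac{1}{-1 + a} \left(1 + a\right)}{2} = \frac{1 + a}{2 \left(-1 + a\right)}$)
$K{\left(k,M \right)} = -16 - 4 k$ ($K{\left(k,M \right)} = - 2 \left(4 + k\right) 2 = - 2 \left(8 + 2 k\right) = -16 - 4 k$)
$\frac{1}{K{\left(F{\left(-6 \right)},A \right)} - 95463} = \frac{1}{\left(-16 - 4 \frac{1 - 6}{2 \left(-1 - 6\right)}\right) - 95463} = \frac{1}{\left(-16 - 4 \cdot \frac{1}{2} \frac{1}{-7} \left(-5\right)\right) - 95463} = \frac{1}{\left(-16 - 4 \cdot \frac{1}{2} \left(- \frac{1}{7}\right) \left(-5\right)\right) - 95463} = \frac{1}{\left(-16 - \frac{10}{7}\right) - 95463} = \frac{1}{- \frac{122}{7} - 95463} = \frac{1}{- \frac{668363}{7}} = - \frac{7}{668363}$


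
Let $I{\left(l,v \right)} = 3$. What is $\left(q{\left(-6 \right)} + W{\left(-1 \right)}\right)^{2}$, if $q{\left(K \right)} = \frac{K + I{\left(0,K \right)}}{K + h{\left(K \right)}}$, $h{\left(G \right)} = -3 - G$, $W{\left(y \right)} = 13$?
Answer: $196$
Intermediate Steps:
$q{\left(K \right)} = -1 - \frac{K}{3}$ ($q{\left(K \right)} = \frac{K + 3}{K - \left(3 + K\right)} = \frac{3 + K}{-3} = \left(3 + K\right) \left(- \frac{1}{3}\right) = -1 - \frac{K}{3}$)
$\left(q{\left(-6 \right)} + W{\left(-1 \right)}\right)^{2} = \left(\left(-1 - -2\right) + 13\right)^{2} = \left(\left(-1 + 2\right) + 13\right)^{2} = \left(1 + 13\right)^{2} = 14^{2} = 196$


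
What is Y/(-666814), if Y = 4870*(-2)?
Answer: 4870/333407 ≈ 0.014607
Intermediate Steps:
Y = -9740
Y/(-666814) = -9740/(-666814) = -9740*(-1/666814) = 4870/333407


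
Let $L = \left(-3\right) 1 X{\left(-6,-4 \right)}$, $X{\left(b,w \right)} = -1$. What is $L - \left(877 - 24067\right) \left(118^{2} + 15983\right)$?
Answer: $693543333$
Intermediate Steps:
$L = 3$ ($L = \left(-3\right) 1 \left(-1\right) = \left(-3\right) \left(-1\right) = 3$)
$L - \left(877 - 24067\right) \left(118^{2} + 15983\right) = 3 - \left(877 - 24067\right) \left(118^{2} + 15983\right) = 3 - - 23190 \left(13924 + 15983\right) = 3 - \left(-23190\right) 29907 = 3 - -693543330 = 3 + 693543330 = 693543333$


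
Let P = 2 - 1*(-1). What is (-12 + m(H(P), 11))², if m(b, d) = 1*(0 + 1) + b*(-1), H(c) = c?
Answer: 196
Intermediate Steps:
P = 3 (P = 2 + 1 = 3)
m(b, d) = 1 - b (m(b, d) = 1*1 - b = 1 - b)
(-12 + m(H(P), 11))² = (-12 + (1 - 1*3))² = (-12 + (1 - 3))² = (-12 - 2)² = (-14)² = 196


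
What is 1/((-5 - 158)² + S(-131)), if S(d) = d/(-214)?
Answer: 214/5685897 ≈ 3.7637e-5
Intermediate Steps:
S(d) = -d/214 (S(d) = d*(-1/214) = -d/214)
1/((-5 - 158)² + S(-131)) = 1/((-5 - 158)² - 1/214*(-131)) = 1/((-163)² + 131/214) = 1/(26569 + 131/214) = 1/(5685897/214) = 214/5685897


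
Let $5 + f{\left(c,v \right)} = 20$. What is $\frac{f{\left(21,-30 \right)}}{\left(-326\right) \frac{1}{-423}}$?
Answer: $\frac{6345}{326} \approx 19.463$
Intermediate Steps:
$f{\left(c,v \right)} = 15$ ($f{\left(c,v \right)} = -5 + 20 = 15$)
$\frac{f{\left(21,-30 \right)}}{\left(-326\right) \frac{1}{-423}} = \frac{15}{\left(-326\right) \frac{1}{-423}} = \frac{15}{\left(-326\right) \left(- \frac{1}{423}\right)} = \frac{15}{\frac{326}{423}} = 15 \cdot \frac{423}{326} = \frac{6345}{326}$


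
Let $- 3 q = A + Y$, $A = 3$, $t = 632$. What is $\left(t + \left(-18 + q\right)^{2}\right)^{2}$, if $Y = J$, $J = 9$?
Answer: $1245456$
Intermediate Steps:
$Y = 9$
$q = -4$ ($q = - \frac{3 + 9}{3} = \left(- \frac{1}{3}\right) 12 = -4$)
$\left(t + \left(-18 + q\right)^{2}\right)^{2} = \left(632 + \left(-18 - 4\right)^{2}\right)^{2} = \left(632 + \left(-22\right)^{2}\right)^{2} = \left(632 + 484\right)^{2} = 1116^{2} = 1245456$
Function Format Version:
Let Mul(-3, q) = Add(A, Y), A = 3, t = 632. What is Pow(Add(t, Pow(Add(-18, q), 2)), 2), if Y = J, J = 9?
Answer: 1245456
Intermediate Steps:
Y = 9
q = -4 (q = Mul(Rational(-1, 3), Add(3, 9)) = Mul(Rational(-1, 3), 12) = -4)
Pow(Add(t, Pow(Add(-18, q), 2)), 2) = Pow(Add(632, Pow(Add(-18, -4), 2)), 2) = Pow(Add(632, Pow(-22, 2)), 2) = Pow(Add(632, 484), 2) = Pow(1116, 2) = 1245456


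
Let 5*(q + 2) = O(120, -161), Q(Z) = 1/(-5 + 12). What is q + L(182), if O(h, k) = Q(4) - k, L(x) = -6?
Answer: 848/35 ≈ 24.229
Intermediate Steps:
Q(Z) = ⅐ (Q(Z) = 1/7 = ⅐)
O(h, k) = ⅐ - k
q = 1058/35 (q = -2 + (⅐ - 1*(-161))/5 = -2 + (⅐ + 161)/5 = -2 + (⅕)*(1128/7) = -2 + 1128/35 = 1058/35 ≈ 30.229)
q + L(182) = 1058/35 - 6 = 848/35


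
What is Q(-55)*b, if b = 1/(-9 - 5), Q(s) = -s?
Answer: -55/14 ≈ -3.9286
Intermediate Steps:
b = -1/14 (b = 1/(-14) = -1/14 ≈ -0.071429)
Q(-55)*b = -1*(-55)*(-1/14) = 55*(-1/14) = -55/14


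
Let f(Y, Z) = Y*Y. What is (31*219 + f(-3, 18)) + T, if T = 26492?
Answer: 33290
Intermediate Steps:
f(Y, Z) = Y²
(31*219 + f(-3, 18)) + T = (31*219 + (-3)²) + 26492 = (6789 + 9) + 26492 = 6798 + 26492 = 33290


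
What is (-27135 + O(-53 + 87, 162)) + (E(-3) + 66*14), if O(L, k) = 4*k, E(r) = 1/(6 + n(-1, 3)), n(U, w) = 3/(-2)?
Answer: -230065/9 ≈ -25563.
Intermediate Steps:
n(U, w) = -3/2 (n(U, w) = 3*(-1/2) = -3/2)
E(r) = 2/9 (E(r) = 1/(6 - 3/2) = 1/(9/2) = 2/9)
(-27135 + O(-53 + 87, 162)) + (E(-3) + 66*14) = (-27135 + 4*162) + (2/9 + 66*14) = (-27135 + 648) + (2/9 + 924) = -26487 + 8318/9 = -230065/9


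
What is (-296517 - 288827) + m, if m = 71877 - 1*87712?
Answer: -601179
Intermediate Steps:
m = -15835 (m = 71877 - 87712 = -15835)
(-296517 - 288827) + m = (-296517 - 288827) - 15835 = -585344 - 15835 = -601179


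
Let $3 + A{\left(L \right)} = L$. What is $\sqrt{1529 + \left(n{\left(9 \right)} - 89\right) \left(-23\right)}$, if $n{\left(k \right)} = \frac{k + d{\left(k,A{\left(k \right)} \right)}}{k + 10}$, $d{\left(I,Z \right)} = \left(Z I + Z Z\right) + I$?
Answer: $\frac{2 \sqrt{310935}}{19} \approx 58.696$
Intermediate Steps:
$A{\left(L \right)} = -3 + L$
$d{\left(I,Z \right)} = I + Z^{2} + I Z$ ($d{\left(I,Z \right)} = \left(I Z + Z^{2}\right) + I = \left(Z^{2} + I Z\right) + I = I + Z^{2} + I Z$)
$n{\left(k \right)} = \frac{\left(-3 + k\right)^{2} + 2 k + k \left(-3 + k\right)}{10 + k}$ ($n{\left(k \right)} = \frac{k + \left(k + \left(-3 + k\right)^{2} + k \left(-3 + k\right)\right)}{k + 10} = \frac{\left(-3 + k\right)^{2} + 2 k + k \left(-3 + k\right)}{10 + k}$)
$\sqrt{1529 + \left(n{\left(9 \right)} - 89\right) \left(-23\right)} = \sqrt{1529 + \left(\frac{9 - 63 + 2 \cdot 9^{2}}{10 + 9} - 89\right) \left(-23\right)} = \sqrt{1529 + \left(\frac{9 - 63 + 2 \cdot 81}{19} - 89\right) \left(-23\right)} = \sqrt{1529 + \left(\frac{9 - 63 + 162}{19} - 89\right) \left(-23\right)} = \sqrt{1529 + \left(\frac{1}{19} \cdot 108 - 89\right) \left(-23\right)} = \sqrt{1529 + \left(\frac{108}{19} - 89\right) \left(-23\right)} = \sqrt{1529 - - \frac{36409}{19}} = \sqrt{1529 + \frac{36409}{19}} = \sqrt{\frac{65460}{19}} = \frac{2 \sqrt{310935}}{19}$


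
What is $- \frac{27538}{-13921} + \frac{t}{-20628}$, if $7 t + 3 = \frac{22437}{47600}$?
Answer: $\frac{63092407686041}{31894169227200} \approx 1.9782$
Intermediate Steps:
$t = - \frac{120363}{333200}$ ($t = - \frac{3}{7} + \frac{22437 \cdot \frac{1}{47600}}{7} = - \frac{3}{7} + \frac{1}{7} \cdot \frac{22437}{47600} = - \frac{3}{7} + \frac{22437}{333200} = - \frac{120363}{333200} \approx -0.36123$)
$- \frac{27538}{-13921} + \frac{t}{-20628} = - \frac{27538}{-13921} - \frac{120363}{333200 \left(-20628\right)} = \left(-27538\right) \left(- \frac{1}{13921}\right) - - \frac{40121}{2291083200} = \frac{27538}{13921} + \frac{40121}{2291083200} = \frac{63092407686041}{31894169227200}$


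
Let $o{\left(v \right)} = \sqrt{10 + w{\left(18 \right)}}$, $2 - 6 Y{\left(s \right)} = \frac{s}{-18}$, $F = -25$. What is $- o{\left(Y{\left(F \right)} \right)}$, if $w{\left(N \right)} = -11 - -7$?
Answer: $- \sqrt{6} \approx -2.4495$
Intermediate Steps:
$Y{\left(s \right)} = \frac{1}{3} + \frac{s}{108}$ ($Y{\left(s \right)} = \frac{1}{3} - \frac{s \frac{1}{-18}}{6} = \frac{1}{3} - \frac{s \left(- \frac{1}{18}\right)}{6} = \frac{1}{3} - \frac{\left(- \frac{1}{18}\right) s}{6} = \frac{1}{3} + \frac{s}{108}$)
$w{\left(N \right)} = -4$ ($w{\left(N \right)} = -11 + 7 = -4$)
$o{\left(v \right)} = \sqrt{6}$ ($o{\left(v \right)} = \sqrt{10 - 4} = \sqrt{6}$)
$- o{\left(Y{\left(F \right)} \right)} = - \sqrt{6}$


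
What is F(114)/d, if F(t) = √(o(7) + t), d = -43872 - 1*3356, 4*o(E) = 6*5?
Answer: -9*√6/94456 ≈ -0.00023339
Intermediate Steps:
o(E) = 15/2 (o(E) = (6*5)/4 = (¼)*30 = 15/2)
d = -47228 (d = -43872 - 3356 = -47228)
F(t) = √(15/2 + t)
F(114)/d = (√(30 + 4*114)/2)/(-47228) = (√(30 + 456)/2)*(-1/47228) = (√486/2)*(-1/47228) = ((9*√6)/2)*(-1/47228) = (9*√6/2)*(-1/47228) = -9*√6/94456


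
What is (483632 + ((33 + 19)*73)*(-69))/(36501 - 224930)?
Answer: -221708/188429 ≈ -1.1766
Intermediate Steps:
(483632 + ((33 + 19)*73)*(-69))/(36501 - 224930) = (483632 + (52*73)*(-69))/(-188429) = (483632 + 3796*(-69))*(-1/188429) = (483632 - 261924)*(-1/188429) = 221708*(-1/188429) = -221708/188429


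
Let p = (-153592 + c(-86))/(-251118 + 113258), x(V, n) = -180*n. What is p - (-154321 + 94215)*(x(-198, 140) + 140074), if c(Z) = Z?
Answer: 475935225347759/68930 ≈ 6.9046e+9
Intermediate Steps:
p = 76839/68930 (p = (-153592 - 86)/(-251118 + 113258) = -153678/(-137860) = -153678*(-1/137860) = 76839/68930 ≈ 1.1147)
p - (-154321 + 94215)*(x(-198, 140) + 140074) = 76839/68930 - (-154321 + 94215)*(-180*140 + 140074) = 76839/68930 - (-60106)*(-25200 + 140074) = 76839/68930 - (-60106)*114874 = 76839/68930 - 1*(-6904616644) = 76839/68930 + 6904616644 = 475935225347759/68930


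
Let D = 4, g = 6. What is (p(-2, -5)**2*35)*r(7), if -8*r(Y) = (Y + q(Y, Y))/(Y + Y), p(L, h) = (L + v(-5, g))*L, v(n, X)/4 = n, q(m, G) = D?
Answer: -6655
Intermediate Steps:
q(m, G) = 4
v(n, X) = 4*n
p(L, h) = L*(-20 + L) (p(L, h) = (L + 4*(-5))*L = (L - 20)*L = (-20 + L)*L = L*(-20 + L))
r(Y) = -(4 + Y)/(16*Y) (r(Y) = -(Y + 4)/(8*(Y + Y)) = -(4 + Y)/(8*(2*Y)) = -(4 + Y)*1/(2*Y)/8 = -(4 + Y)/(16*Y))
(p(-2, -5)**2*35)*r(7) = ((-2*(-20 - 2))**2*35)*((1/16)*(-4 - 1*7)/7) = ((-2*(-22))**2*35)*((1/16)*(1/7)*(-4 - 7)) = (44**2*35)*((1/16)*(1/7)*(-11)) = (1936*35)*(-11/112) = 67760*(-11/112) = -6655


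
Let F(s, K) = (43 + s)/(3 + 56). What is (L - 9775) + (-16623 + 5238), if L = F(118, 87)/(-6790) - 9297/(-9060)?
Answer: -365700284969/17283460 ≈ -21159.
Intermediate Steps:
F(s, K) = 43/59 + s/59 (F(s, K) = (43 + s)/59 = (43 + s)*(1/59) = 43/59 + s/59)
L = 17728631/17283460 (L = (43/59 + (1/59)*118)/(-6790) - 9297/(-9060) = (43/59 + 2)*(-1/6790) - 9297*(-1/9060) = (161/59)*(-1/6790) + 3099/3020 = -23/57230 + 3099/3020 = 17728631/17283460 ≈ 1.0258)
(L - 9775) + (-16623 + 5238) = (17728631/17283460 - 9775) + (-16623 + 5238) = -168928092869/17283460 - 11385 = -365700284969/17283460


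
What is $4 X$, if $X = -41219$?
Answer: $-164876$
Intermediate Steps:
$4 X = 4 \left(-41219\right) = -164876$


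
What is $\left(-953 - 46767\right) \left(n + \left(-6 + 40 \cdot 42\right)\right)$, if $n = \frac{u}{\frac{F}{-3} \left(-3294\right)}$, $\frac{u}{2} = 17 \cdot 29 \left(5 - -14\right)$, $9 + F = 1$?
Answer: $- \frac{43800046565}{549} \approx -7.9782 \cdot 10^{7}$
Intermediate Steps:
$F = -8$ ($F = -9 + 1 = -8$)
$u = 18734$ ($u = 2 \cdot 17 \cdot 29 \left(5 - -14\right) = 2 \cdot 493 \left(5 + 14\right) = 2 \cdot 493 \cdot 19 = 2 \cdot 9367 = 18734$)
$n = - \frac{9367}{4392}$ ($n = \frac{18734}{- \frac{8}{-3} \left(-3294\right)} = \frac{18734}{\left(-8\right) \left(- \frac{1}{3}\right) \left(-3294\right)} = \frac{18734}{\frac{8}{3} \left(-3294\right)} = \frac{18734}{-8784} = 18734 \left(- \frac{1}{8784}\right) = - \frac{9367}{4392} \approx -2.1327$)
$\left(-953 - 46767\right) \left(n + \left(-6 + 40 \cdot 42\right)\right) = \left(-953 - 46767\right) \left(- \frac{9367}{4392} + \left(-6 + 40 \cdot 42\right)\right) = - 47720 \left(- \frac{9367}{4392} + \left(-6 + 1680\right)\right) = - 47720 \left(- \frac{9367}{4392} + 1674\right) = \left(-47720\right) \frac{7342841}{4392} = - \frac{43800046565}{549}$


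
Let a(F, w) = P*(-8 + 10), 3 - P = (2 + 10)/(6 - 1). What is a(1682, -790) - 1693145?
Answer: -8465719/5 ≈ -1.6931e+6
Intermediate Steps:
P = 3/5 (P = 3 - (2 + 10)/(6 - 1) = 3 - 12/5 = 3/5 ≈ 0.60000)
a(F, w) = 6/5 (a(F, w) = 3*(-8 + 10)/5 = (3/5)*2 = 6/5)
a(1682, -790) - 1693145 = 6/5 - 1693145 = -8465719/5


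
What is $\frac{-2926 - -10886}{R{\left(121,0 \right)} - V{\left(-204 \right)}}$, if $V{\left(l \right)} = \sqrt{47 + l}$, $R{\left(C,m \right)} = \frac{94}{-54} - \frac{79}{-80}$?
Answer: $- \frac{27973987200}{735146329} + \frac{37138176000 i \sqrt{157}}{735146329} \approx -38.052 + 632.99 i$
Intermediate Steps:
$R{\left(C,m \right)} = - \frac{1627}{2160}$ ($R{\left(C,m \right)} = 94 \left(- \frac{1}{54}\right) - - \frac{79}{80} = - \frac{47}{27} + \frac{79}{80} = - \frac{1627}{2160}$)
$\frac{-2926 - -10886}{R{\left(121,0 \right)} - V{\left(-204 \right)}} = \frac{-2926 - -10886}{- \frac{1627}{2160} - \sqrt{47 - 204}} = \frac{-2926 + 10886}{- \frac{1627}{2160} - \sqrt{-157}} = \frac{7960}{- \frac{1627}{2160} - i \sqrt{157}}$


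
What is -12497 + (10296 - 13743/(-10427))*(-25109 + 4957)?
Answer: -2163853266739/10427 ≈ -2.0752e+8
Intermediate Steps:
-12497 + (10296 - 13743/(-10427))*(-25109 + 4957) = -12497 + (10296 - 13743*(-1/10427))*(-20152) = -12497 + (10296 + 13743/10427)*(-20152) = -12497 + (107370135/10427)*(-20152) = -12497 - 2163722960520/10427 = -2163853266739/10427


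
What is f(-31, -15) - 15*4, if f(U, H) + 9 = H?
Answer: -84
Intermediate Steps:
f(U, H) = -9 + H
f(-31, -15) - 15*4 = (-9 - 15) - 15*4 = -24 - 1*60 = -24 - 60 = -84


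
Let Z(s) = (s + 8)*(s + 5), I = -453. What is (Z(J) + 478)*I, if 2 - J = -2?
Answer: -265458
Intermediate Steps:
J = 4 (J = 2 - 1*(-2) = 2 + 2 = 4)
Z(s) = (5 + s)*(8 + s) (Z(s) = (8 + s)*(5 + s) = (5 + s)*(8 + s))
(Z(J) + 478)*I = ((40 + 4**2 + 13*4) + 478)*(-453) = ((40 + 16 + 52) + 478)*(-453) = (108 + 478)*(-453) = 586*(-453) = -265458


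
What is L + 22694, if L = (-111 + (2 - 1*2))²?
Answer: 35015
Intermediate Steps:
L = 12321 (L = (-111 + (2 - 2))² = (-111 + 0)² = (-111)² = 12321)
L + 22694 = 12321 + 22694 = 35015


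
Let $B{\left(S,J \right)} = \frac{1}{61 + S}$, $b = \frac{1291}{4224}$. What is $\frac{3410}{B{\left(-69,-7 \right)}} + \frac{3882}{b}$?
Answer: $- \frac{18820912}{1291} \approx -14579.0$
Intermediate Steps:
$b = \frac{1291}{4224}$ ($b = 1291 \cdot \frac{1}{4224} = \frac{1291}{4224} \approx 0.30563$)
$\frac{3410}{B{\left(-69,-7 \right)}} + \frac{3882}{b} = \frac{3410}{\frac{1}{61 - 69}} + \frac{3882}{\frac{1291}{4224}} = \frac{3410}{\frac{1}{-8}} + 3882 \cdot \frac{4224}{1291} = \frac{3410}{- \frac{1}{8}} + \frac{16397568}{1291} = 3410 \left(-8\right) + \frac{16397568}{1291} = -27280 + \frac{16397568}{1291} = - \frac{18820912}{1291}$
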